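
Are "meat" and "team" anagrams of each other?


Word 1: "meat" → sorted: aemt
Word 2: "team" → sorted: aemt
Same letters? aemt == aemt
Anagram = Yes


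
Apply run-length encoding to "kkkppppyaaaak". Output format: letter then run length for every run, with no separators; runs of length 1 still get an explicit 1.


String: "kkkppppyaaaak"
Scanning for consecutive runs:
  'k' x 3
  'p' x 4
  'y' x 1
  'a' x 4
  'k' x 1
RLE = "k3p4y1a4k1"


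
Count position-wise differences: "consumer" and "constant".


Comparing character by character (same length = 8):
  Pos 0: 'c' vs 'c' =
  Pos 1: 'o' vs 'o' =
  Pos 2: 'n' vs 'n' =
  Pos 3: 's' vs 's' =
  Pos 4: 'u' vs 't' !=
  Pos 5: 'm' vs 'a' !=
  Pos 6: 'e' vs 'n' !=
  Pos 7: 'r' vs 't' !=
Hamming distance = 4


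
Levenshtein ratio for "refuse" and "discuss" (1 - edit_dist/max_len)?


Word 1: "refuse" (length 6)
Word 2: "discuss" (length 7)
One optimal edit sequence:
  1. insert 'd'  (+1)
  2. substitute 'r' -> 'i'  (+1)
  3. substitute 'e' -> 's'  (+1)
  4. substitute 'f' -> 'c'  (+1)
  5. keep 'u'
  6. keep 's'
  7. substitute 'e' -> 's'  (+1)
Edit distance = 5
Max length = max(6, 7) = 7
Similarity = 1 - 5/7
= 0.2857


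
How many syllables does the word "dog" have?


Word: "dog"
Syllable breakdown: dog
Counting: 1 part
= 1 syllable


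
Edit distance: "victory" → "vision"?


Word 1: "victory" (length 7)
Word 2: "vision" (length 6)
One optimal edit sequence (insert/delete/substitute each cost 1):
  1. keep 'v'
  2. keep 'i'
  3. substitute 'c' -> 's'  (+1)
  4. substitute 't' -> 'i'  (+1)
  5. keep 'o'
  6. delete 'r'  (+1)
  7. substitute 'y' -> 'n'  (+1)
Total edit operations: 4
Edit distance = 4


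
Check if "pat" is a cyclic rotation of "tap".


Word: "tap", Candidate: "pat"
Method: check if candidate is substring of word+word
"taptap" contains "pat"? No
Is rotation = No


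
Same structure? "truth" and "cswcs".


Pattern of "truth": [0, 1, 2, 0, 3]
Pattern of "cswcs": [0, 1, 2, 0, 1]
Patterns do not match
Same pattern = No


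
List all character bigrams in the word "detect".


Word: "detect" (length 6)
Number of bigrams = 6 - 2 + 1 = 5
  Position 0: "de"
  Position 1: "et"
  Position 2: "te"
  Position 3: "ec"
  Position 4: "ct"
Bigrams = "de", "et", "te", "ec", "ct"


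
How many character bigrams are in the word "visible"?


Word: "visible" (length 7)
Number of 2-grams = length - 2 + 1 = 7 - 2 + 1
= 6


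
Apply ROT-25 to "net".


Word: "net"
Shift: 25
Each letter → (letter + shift) mod 26:
  'n' (13) + 25 = 12 → 'm'
  'e' (4) + 25 = 3 → 'd'
  't' (19) + 25 = 18 → 's'
Result = "mds"


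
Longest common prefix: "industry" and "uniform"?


Word 1: "industry"
Word 2: "uniform"
Comparing from start:
  Pos 0: 'i' != 'u' (stop)
LCP = "" (length 0)


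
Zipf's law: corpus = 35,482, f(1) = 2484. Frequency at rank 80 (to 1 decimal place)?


Zipf's law: f(r) = f(1) / r
f(1) = 2484
f(80) = 2484 / 80
= 31.1 occurrences


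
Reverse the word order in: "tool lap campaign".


Original: "tool lap campaign"
Words (1..n): tool | lap | campaign
Reversed (n..1): campaign | lap | tool
Result = "campaign lap tool"


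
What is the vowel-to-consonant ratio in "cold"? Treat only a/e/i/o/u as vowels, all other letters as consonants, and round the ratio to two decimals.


Word: "cold"
Vowels (a,e,i,o,u): 1
Consonants: 3
Ratio = 1/3
= 0.33


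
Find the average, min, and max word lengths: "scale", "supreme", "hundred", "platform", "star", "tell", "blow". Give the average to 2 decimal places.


Lengths: "scale"=5, "supreme"=7, "hundred"=7, "platform"=8, "star"=4, "tell"=4, "blow"=4
Sum = 39, Count = 7
Average = 39/7 = 5.57
= avg=5.57, min=4, max=8


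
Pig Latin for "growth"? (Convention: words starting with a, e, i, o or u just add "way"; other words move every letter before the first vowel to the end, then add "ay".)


Word: "growth"
Starts with consonant(s) → move to end, add 'ay'
Consonant cluster: "gr"
Pig Latin = "owthgray"


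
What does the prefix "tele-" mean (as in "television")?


Prefix: tele-
Example: television = tele- + vision
Meaning = distant


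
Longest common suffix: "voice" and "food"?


Word 1: "voice"
Word 2: "food"
Comparing from end:
  Pos -1: 'e' != 'd' (stop)
LCS = "" (length 0)


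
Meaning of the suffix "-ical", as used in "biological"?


Suffix: -ical
Example: biological (biology + -ical, with a spelling change)
Meaning = relating to


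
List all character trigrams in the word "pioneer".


Word: "pioneer" (length 7)
Number of trigrams = 7 - 3 + 1 = 5
  Position 0: "pio"
  Position 1: "ion"
  Position 2: "one"
  Position 3: "nee"
  Position 4: "eer"
Trigrams = "pio", "ion", "one", "nee", "eer"


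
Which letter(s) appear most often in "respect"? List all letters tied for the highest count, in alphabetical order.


Word: "respect"
Letter counts:
  'c': 1
  'e': 2
  'p': 1
  'r': 1
  's': 1
  't': 1
Maximum count = 2
Most frequent = 'e' (2 times each)


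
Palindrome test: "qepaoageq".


Word: "qepaoageq"
Reversed: "qegaoapeq"
Forward == Backward? qepaoageq != qegaoapeq
Palindrome = No


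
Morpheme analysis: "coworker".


Word: "coworker"
Morphemes: co- / work / -er
Each morpheme carries meaning
= 3 morphemes


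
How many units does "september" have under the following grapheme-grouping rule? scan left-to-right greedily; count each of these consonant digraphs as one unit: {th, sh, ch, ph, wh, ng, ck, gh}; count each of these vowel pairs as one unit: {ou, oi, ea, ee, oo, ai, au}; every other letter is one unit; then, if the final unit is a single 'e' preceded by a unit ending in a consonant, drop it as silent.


Word: "september" (9 letters)
Left-to-right scan:
  [1] 's' (letter)
  [2] 'e' (letter)
  [3] 'p' (letter)
  [4] 't' (letter)
  [5] 'e' (letter)
  [6] 'm' (letter)
  [7] 'b' (letter)
  [8] 'e' (letter)
  [9] 'r' (letter)
Units from scan: 9
Sound units = 9 units


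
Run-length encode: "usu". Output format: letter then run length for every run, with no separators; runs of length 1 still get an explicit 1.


String: "usu"
Scanning for consecutive runs:
  'u' x 1
  's' x 1
  'u' x 1
RLE = "u1s1u1"


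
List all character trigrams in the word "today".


Word: "today" (length 5)
Number of trigrams = 5 - 3 + 1 = 3
  Position 0: "tod"
  Position 1: "oda"
  Position 2: "day"
Trigrams = "tod", "oda", "day"


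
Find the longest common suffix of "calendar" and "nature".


Word 1: "calendar"
Word 2: "nature"
Comparing from end:
  Pos -1: 'r' != 'e' (stop)
LCS = "" (length 0)


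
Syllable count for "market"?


Word: "market"
Syllable breakdown: mar | ket
Counting: 2 parts
= 2 syllables


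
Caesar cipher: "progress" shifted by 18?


Word: "progress"
Shift: 18
Each letter → (letter + shift) mod 26:
  'p' (15) + 18 = 7 → 'h'
  'r' (17) + 18 = 9 → 'j'
  'o' (14) + 18 = 6 → 'g'
  'g' (6) + 18 = 24 → 'y'
  'r' (17) + 18 = 9 → 'j'
  'e' (4) + 18 = 22 → 'w'
  's' (18) + 18 = 10 → 'k'
  's' (18) + 18 = 10 → 'k'
Result = "hjgyjwkk"


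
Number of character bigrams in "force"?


Word: "force" (length 5)
Number of 2-grams = length - 2 + 1 = 5 - 2 + 1
= 4


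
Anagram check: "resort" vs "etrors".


Word 1: "resort" → sorted: eorrst
Word 2: "etrors" → sorted: eorrst
Same letters? eorrst == eorrst
Anagram = Yes


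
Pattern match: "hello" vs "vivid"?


Pattern of "hello": [0, 1, 2, 2, 3]
Pattern of "vivid": [0, 1, 0, 1, 2]
Patterns do not match
Same pattern = No


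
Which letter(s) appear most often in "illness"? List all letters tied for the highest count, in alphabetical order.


Word: "illness"
Letter counts:
  'e': 1
  'i': 1
  'l': 2
  'n': 1
  's': 2
Maximum count = 2
Most frequent = 'l', 's' (2 times each)


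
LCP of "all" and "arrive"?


Word 1: "all"
Word 2: "arrive"
Comparing from start:
  Pos 0: 'a' == 'a'
  Pos 1: 'l' != 'r' (stop)
LCP = "a" (length 1)


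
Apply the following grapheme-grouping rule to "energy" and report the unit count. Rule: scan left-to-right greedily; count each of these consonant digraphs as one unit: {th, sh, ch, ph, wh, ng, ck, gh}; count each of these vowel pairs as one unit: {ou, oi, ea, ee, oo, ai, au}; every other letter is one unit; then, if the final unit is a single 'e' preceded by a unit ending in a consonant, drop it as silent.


Word: "energy" (6 letters)
Left-to-right scan:
  (1) 'e' (letter)
  (2) 'n' (letter)
  (3) 'e' (letter)
  (4) 'r' (letter)
  (5) 'g' (letter)
  (6) 'y' (letter)
Units from scan: 6
Sound units = 6 units


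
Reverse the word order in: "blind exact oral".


Original: "blind exact oral"
Words (1..n): blind | exact | oral
Reversed (n..1): oral | exact | blind
Result = "oral exact blind"


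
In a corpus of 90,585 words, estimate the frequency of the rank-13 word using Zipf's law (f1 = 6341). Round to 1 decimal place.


Zipf's law: f(r) = f(1) / r
f(1) = 6341
f(13) = 6341 / 13
= 487.8 occurrences


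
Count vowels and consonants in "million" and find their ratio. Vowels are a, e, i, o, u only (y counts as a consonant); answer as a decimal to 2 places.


Word: "million"
Vowels (a,e,i,o,u): 3
Consonants: 4
Ratio = 3/4
= 0.75


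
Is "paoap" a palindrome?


Word: "paoap"
Reversed: "paoap"
Forward == Backward? paoap == paoap
Palindrome = Yes


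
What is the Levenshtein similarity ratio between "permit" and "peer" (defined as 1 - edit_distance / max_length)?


Word 1: "permit" (length 6)
Word 2: "peer" (length 4)
One optimal edit sequence:
  1. keep 'p'
  2. keep 'e'
  3. delete 'r'  (+1)
  4. delete 'm'  (+1)
  5. substitute 'i' -> 'e'  (+1)
  6. substitute 't' -> 'r'  (+1)
Edit distance = 4
Max length = max(6, 4) = 6
Similarity = 1 - 4/6
= 0.3333


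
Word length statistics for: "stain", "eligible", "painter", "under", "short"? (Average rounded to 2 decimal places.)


Lengths: "stain"=5, "eligible"=8, "painter"=7, "under"=5, "short"=5
Sum = 30, Count = 5
Average = 30/5 = 6.00
= avg=6.00, min=5, max=8


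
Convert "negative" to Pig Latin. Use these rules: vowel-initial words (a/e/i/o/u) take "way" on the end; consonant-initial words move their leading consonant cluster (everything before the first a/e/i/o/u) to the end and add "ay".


Word: "negative"
Starts with consonant(s) → move to end, add 'ay'
Consonant cluster: "n"
Pig Latin = "egativenay"


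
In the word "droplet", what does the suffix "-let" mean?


Suffix: -let
Example: droplet = drop + -let
Meaning = small


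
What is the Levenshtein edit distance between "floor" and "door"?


Word 1: "floor" (length 5)
Word 2: "door" (length 4)
One optimal edit sequence (insert/delete/substitute each cost 1):
  1. delete 'f'  (+1)
  2. substitute 'l' -> 'd'  (+1)
  3. keep 'o'
  4. keep 'o'
  5. keep 'r'
Total edit operations: 2
Edit distance = 2


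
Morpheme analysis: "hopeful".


Word: "hopeful"
Morphemes: hope | -ful
Each morpheme carries meaning
= 2 morphemes


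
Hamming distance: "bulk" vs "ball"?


Comparing character by character (same length = 4):
  Pos 0: 'b' vs 'b' =
  Pos 1: 'u' vs 'a' !=
  Pos 2: 'l' vs 'l' =
  Pos 3: 'k' vs 'l' !=
Hamming distance = 2


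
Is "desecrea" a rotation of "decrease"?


Word: "decrease", Candidate: "desecrea"
Method: check if candidate is substring of word+word
"decreasedecrease" contains "desecrea"? No
Is rotation = No


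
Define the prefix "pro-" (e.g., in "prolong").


Prefix: pro-
Example: prolong (pro- + long)
Meaning = forward / in favor of


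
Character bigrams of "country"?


Word: "country" (length 7)
Number of bigrams = 7 - 2 + 1 = 6
  Position 0: "co"
  Position 1: "ou"
  Position 2: "un"
  Position 3: "nt"
  Position 4: "tr"
  Position 5: "ry"
Bigrams = "co", "ou", "un", "nt", "tr", "ry"


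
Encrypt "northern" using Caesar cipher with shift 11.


Word: "northern"
Shift: 11
Each letter → (letter + shift) mod 26:
  'n' (13) + 11 = 24 → 'y'
  'o' (14) + 11 = 25 → 'z'
  'r' (17) + 11 = 2 → 'c'
  't' (19) + 11 = 4 → 'e'
  'h' (7) + 11 = 18 → 's'
  'e' (4) + 11 = 15 → 'p'
  'r' (17) + 11 = 2 → 'c'
  'n' (13) + 11 = 24 → 'y'
Result = "yzcespcy"


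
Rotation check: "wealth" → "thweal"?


Word: "wealth", Candidate: "thweal"
Method: check if candidate is substring of word+word
"wealthwealth" contains "thweal"? Yes
Is rotation = Yes


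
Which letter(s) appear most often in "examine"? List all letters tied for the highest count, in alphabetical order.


Word: "examine"
Letter counts:
  'a': 1
  'e': 2
  'i': 1
  'm': 1
  'n': 1
  'x': 1
Maximum count = 2
Most frequent = 'e' (2 times each)


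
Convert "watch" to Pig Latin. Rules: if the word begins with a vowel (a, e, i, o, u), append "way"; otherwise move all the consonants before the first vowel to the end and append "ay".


Word: "watch"
Starts with consonant(s) → move to end, add 'ay'
Consonant cluster: "w"
Pig Latin = "atchway"


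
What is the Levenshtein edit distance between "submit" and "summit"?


Word 1: "submit" (length 6)
Word 2: "summit" (length 6)
One optimal edit sequence (insert/delete/substitute each cost 1):
  1. keep 's'
  2. keep 'u'
  3. substitute 'b' -> 'm'  (+1)
  4. keep 'm'
  5. keep 'i'
  6. keep 't'
Total edit operations: 1
Edit distance = 1


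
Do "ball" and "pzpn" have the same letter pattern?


Pattern of "ball": [0, 1, 2, 2]
Pattern of "pzpn": [0, 1, 0, 2]
Patterns do not match
Same pattern = No


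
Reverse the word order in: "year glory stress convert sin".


Original: "year glory stress convert sin"
Words (1..n): year | glory | stress | convert | sin
Reversed (n..1): sin | convert | stress | glory | year
Result = "sin convert stress glory year"


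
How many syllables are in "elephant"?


Word: "elephant"
Syllable breakdown: el-e-phant
Counting: 3 parts
= 3 syllables


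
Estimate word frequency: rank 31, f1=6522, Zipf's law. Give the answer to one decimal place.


Zipf's law: f(r) = f(1) / r
f(1) = 6522
f(31) = 6522 / 31
= 210.4 occurrences


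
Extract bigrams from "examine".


Word: "examine" (length 7)
Number of bigrams = 7 - 2 + 1 = 6
  Position 0: "ex"
  Position 1: "xa"
  Position 2: "am"
  Position 3: "mi"
  Position 4: "in"
  Position 5: "ne"
Bigrams = "ex", "xa", "am", "mi", "in", "ne"


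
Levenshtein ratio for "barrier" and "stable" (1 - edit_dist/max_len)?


Word 1: "barrier" (length 7)
Word 2: "stable" (length 6)
One optimal edit sequence:
  1. substitute 'b' -> 's'  (+1)
  2. substitute 'a' -> 't'  (+1)
  3. substitute 'r' -> 'a'  (+1)
  4. substitute 'r' -> 'b'  (+1)
  5. substitute 'i' -> 'l'  (+1)
  6. keep 'e'
  7. delete 'r'  (+1)
Edit distance = 6
Max length = max(7, 6) = 7
Similarity = 1 - 6/7
= 0.1429


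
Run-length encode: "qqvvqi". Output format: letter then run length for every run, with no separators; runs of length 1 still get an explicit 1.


String: "qqvvqi"
Scanning for consecutive runs:
  'q' x 2
  'v' x 2
  'q' x 1
  'i' x 1
RLE = "q2v2q1i1"


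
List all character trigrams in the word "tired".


Word: "tired" (length 5)
Number of trigrams = 5 - 3 + 1 = 3
  Position 0: "tir"
  Position 1: "ire"
  Position 2: "red"
Trigrams = "tir", "ire", "red"


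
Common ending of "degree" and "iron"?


Word 1: "degree"
Word 2: "iron"
Comparing from end:
  Pos -1: 'e' != 'n' (stop)
LCS = "" (length 0)


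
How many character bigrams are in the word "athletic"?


Word: "athletic" (length 8)
Number of 2-grams = length - 2 + 1 = 8 - 2 + 1
= 7


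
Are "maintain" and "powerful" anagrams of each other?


Word 1: "maintain" → sorted: aaiimnnt
Word 2: "powerful" → sorted: eflopruw
Same letters? aaiimnnt != eflopruw
Anagram = No


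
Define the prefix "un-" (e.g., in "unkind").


Prefix: un-
Example: unkind (un- + kind)
Meaning = not / reverse


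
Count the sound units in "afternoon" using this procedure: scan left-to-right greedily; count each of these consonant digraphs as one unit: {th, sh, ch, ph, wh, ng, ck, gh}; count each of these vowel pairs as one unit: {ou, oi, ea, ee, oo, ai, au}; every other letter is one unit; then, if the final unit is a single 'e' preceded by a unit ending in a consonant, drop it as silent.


Word: "afternoon" (9 letters)
Left-to-right scan:
  (1) 'a' (letter)
  (2) 'f' (letter)
  (3) 't' (letter)
  (4) 'e' (letter)
  (5) 'r' (letter)
  (6) 'n' (letter)
  (7) 'oo' (vowel-pair)
  (8) 'n' (letter)
Units from scan: 8
Sound units = 8 units


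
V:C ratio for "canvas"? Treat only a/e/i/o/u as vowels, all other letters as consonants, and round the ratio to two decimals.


Word: "canvas"
Vowels (a,e,i,o,u): 2
Consonants: 4
Ratio = 2/4
= 0.50


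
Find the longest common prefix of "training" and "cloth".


Word 1: "training"
Word 2: "cloth"
Comparing from start:
  Pos 0: 't' != 'c' (stop)
LCP = "" (length 0)


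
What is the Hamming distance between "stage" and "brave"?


Comparing character by character (same length = 5):
  Pos 0: 's' vs 'b' !=
  Pos 1: 't' vs 'r' !=
  Pos 2: 'a' vs 'a' =
  Pos 3: 'g' vs 'v' !=
  Pos 4: 'e' vs 'e' =
Hamming distance = 3


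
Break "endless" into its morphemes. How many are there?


Word: "endless"
Morphemes: end + -less
Each morpheme carries meaning
= 2 morphemes


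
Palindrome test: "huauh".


Word: "huauh"
Reversed: "huauh"
Forward == Backward? huauh == huauh
Palindrome = Yes


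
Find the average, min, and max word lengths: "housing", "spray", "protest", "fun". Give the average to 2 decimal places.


Lengths: "housing"=7, "spray"=5, "protest"=7, "fun"=3
Sum = 22, Count = 4
Average = 22/4 = 5.50
= avg=5.50, min=3, max=7


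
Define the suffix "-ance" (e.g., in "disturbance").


Suffix: -ance
Example: disturbance (disturb + -ance)
Meaning = state of


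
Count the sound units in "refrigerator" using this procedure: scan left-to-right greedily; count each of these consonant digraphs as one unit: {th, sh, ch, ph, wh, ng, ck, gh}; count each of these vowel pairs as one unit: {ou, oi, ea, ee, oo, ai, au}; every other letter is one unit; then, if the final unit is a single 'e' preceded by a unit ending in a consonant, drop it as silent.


Word: "refrigerator" (12 letters)
Left-to-right scan:
  1. 'r' (letter)
  2. 'e' (letter)
  3. 'f' (letter)
  4. 'r' (letter)
  5. 'i' (letter)
  6. 'g' (letter)
  7. 'e' (letter)
  8. 'r' (letter)
  9. 'a' (letter)
  10. 't' (letter)
  11. 'o' (letter)
  12. 'r' (letter)
Units from scan: 12
Sound units = 12 units


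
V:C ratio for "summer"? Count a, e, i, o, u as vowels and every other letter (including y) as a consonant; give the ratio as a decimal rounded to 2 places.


Word: "summer"
Vowels (a,e,i,o,u): 2
Consonants: 4
Ratio = 2/4
= 0.50


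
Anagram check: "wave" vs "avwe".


Word 1: "wave" → sorted: aevw
Word 2: "avwe" → sorted: aevw
Same letters? aevw == aevw
Anagram = Yes


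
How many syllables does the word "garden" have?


Word: "garden"
Syllable breakdown: gar-den
Counting: 2 parts
= 2 syllables


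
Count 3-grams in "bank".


Word: "bank" (length 4)
Number of 3-grams = length - 3 + 1 = 4 - 3 + 1
= 2


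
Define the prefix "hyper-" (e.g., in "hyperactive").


Prefix: hyper-
Example: hyperactive (hyper- + active)
Meaning = over / excessive


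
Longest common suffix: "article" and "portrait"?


Word 1: "article"
Word 2: "portrait"
Comparing from end:
  Pos -1: 'e' != 't' (stop)
LCS = "" (length 0)


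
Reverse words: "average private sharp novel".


Original: "average private sharp novel"
Words (1..n): average | private | sharp | novel
Reversed (n..1): novel | sharp | private | average
Result = "novel sharp private average"


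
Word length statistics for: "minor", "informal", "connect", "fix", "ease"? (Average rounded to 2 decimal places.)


Lengths: "minor"=5, "informal"=8, "connect"=7, "fix"=3, "ease"=4
Sum = 27, Count = 5
Average = 27/5 = 5.40
= avg=5.40, min=3, max=8


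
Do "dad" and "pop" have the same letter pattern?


Pattern of "dad": [0, 1, 0]
Pattern of "pop": [0, 1, 0]
Patterns match
Same pattern = Yes


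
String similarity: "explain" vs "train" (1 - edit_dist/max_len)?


Word 1: "explain" (length 7)
Word 2: "train" (length 5)
One optimal edit sequence:
  1. delete 'e'  (+1)
  2. delete 'x'  (+1)
  3. substitute 'p' -> 't'  (+1)
  4. substitute 'l' -> 'r'  (+1)
  5. keep 'a'
  6. keep 'i'
  7. keep 'n'
Edit distance = 4
Max length = max(7, 5) = 7
Similarity = 1 - 4/7
= 0.4286


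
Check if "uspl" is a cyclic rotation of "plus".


Word: "plus", Candidate: "uspl"
Method: check if candidate is substring of word+word
"plusplus" contains "uspl"? Yes
Is rotation = Yes


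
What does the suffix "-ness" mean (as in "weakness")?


Suffix: -ness
Example: weakness (weak + -ness)
Meaning = state of being


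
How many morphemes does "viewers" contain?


Word: "viewers"
Morphemes: view + -er + -s
Each morpheme carries meaning
= 3 morphemes


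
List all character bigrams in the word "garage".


Word: "garage" (length 6)
Number of bigrams = 6 - 2 + 1 = 5
  Position 0: "ga"
  Position 1: "ar"
  Position 2: "ra"
  Position 3: "ag"
  Position 4: "ge"
Bigrams = "ga", "ar", "ra", "ag", "ge"


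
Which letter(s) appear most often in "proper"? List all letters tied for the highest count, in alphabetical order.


Word: "proper"
Letter counts:
  'e': 1
  'o': 1
  'p': 2
  'r': 2
Maximum count = 2
Most frequent = 'p', 'r' (2 times each)


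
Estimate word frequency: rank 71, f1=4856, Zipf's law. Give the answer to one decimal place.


Zipf's law: f(r) = f(1) / r
f(1) = 4856
f(71) = 4856 / 71
= 68.4 occurrences


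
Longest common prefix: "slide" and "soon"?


Word 1: "slide"
Word 2: "soon"
Comparing from start:
  Pos 0: 's' == 's'
  Pos 1: 'l' != 'o' (stop)
LCP = "s" (length 1)


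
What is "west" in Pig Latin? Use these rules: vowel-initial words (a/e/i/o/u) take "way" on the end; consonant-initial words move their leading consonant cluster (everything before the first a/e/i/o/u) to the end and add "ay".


Word: "west"
Starts with consonant(s) → move to end, add 'ay'
Consonant cluster: "w"
Pig Latin = "estway"


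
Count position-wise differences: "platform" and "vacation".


Comparing character by character (same length = 8):
  Pos 0: 'p' vs 'v' !=
  Pos 1: 'l' vs 'a' !=
  Pos 2: 'a' vs 'c' !=
  Pos 3: 't' vs 'a' !=
  Pos 4: 'f' vs 't' !=
  Pos 5: 'o' vs 'i' !=
  Pos 6: 'r' vs 'o' !=
  Pos 7: 'm' vs 'n' !=
Hamming distance = 8


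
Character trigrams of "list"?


Word: "list" (length 4)
Number of trigrams = 4 - 3 + 1 = 2
  Position 0: "lis"
  Position 1: "ist"
Trigrams = "lis", "ist"


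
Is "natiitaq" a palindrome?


Word: "natiitaq"
Reversed: "qatiitan"
Forward == Backward? natiitaq != qatiitan
Palindrome = No


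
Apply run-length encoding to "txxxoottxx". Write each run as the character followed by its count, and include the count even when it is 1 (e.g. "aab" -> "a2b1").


String: "txxxoottxx"
Scanning for consecutive runs:
  't' x 1
  'x' x 3
  'o' x 2
  't' x 2
  'x' x 2
RLE = "t1x3o2t2x2"


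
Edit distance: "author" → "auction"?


Word 1: "author" (length 6)
Word 2: "auction" (length 7)
One optimal edit sequence (insert/delete/substitute each cost 1):
  1. keep 'a'
  2. keep 'u'
  3. insert 'c'  (+1)
  4. keep 't'
  5. substitute 'h' -> 'i'  (+1)
  6. keep 'o'
  7. substitute 'r' -> 'n'  (+1)
Total edit operations: 3
Edit distance = 3


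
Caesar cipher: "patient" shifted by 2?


Word: "patient"
Shift: 2
Each letter → (letter + shift) mod 26:
  'p' (15) + 2 = 17 → 'r'
  'a' (0) + 2 = 2 → 'c'
  't' (19) + 2 = 21 → 'v'
  'i' (8) + 2 = 10 → 'k'
  'e' (4) + 2 = 6 → 'g'
  'n' (13) + 2 = 15 → 'p'
  't' (19) + 2 = 21 → 'v'
Result = "rcvkgpv"


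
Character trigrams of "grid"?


Word: "grid" (length 4)
Number of trigrams = 4 - 3 + 1 = 2
  Position 0: "gri"
  Position 1: "rid"
Trigrams = "gri", "rid"


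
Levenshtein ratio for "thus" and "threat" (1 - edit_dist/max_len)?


Word 1: "thus" (length 4)
Word 2: "threat" (length 6)
One optimal edit sequence:
  1. keep 't'
  2. keep 'h'
  3. insert 'r'  (+1)
  4. insert 'e'  (+1)
  5. substitute 'u' -> 'a'  (+1)
  6. substitute 's' -> 't'  (+1)
Edit distance = 4
Max length = max(4, 6) = 6
Similarity = 1 - 4/6
= 0.3333


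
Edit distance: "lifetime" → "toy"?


Word 1: "lifetime" (length 8)
Word 2: "toy" (length 3)
One optimal edit sequence (insert/delete/substitute each cost 1):
  1. delete 'l'  (+1)
  2. delete 'i'  (+1)
  3. delete 'f'  (+1)
  4. delete 'e'  (+1)
  5. keep 't'
  6. delete 'i'  (+1)
  7. substitute 'm' -> 'o'  (+1)
  8. substitute 'e' -> 'y'  (+1)
Total edit operations: 7
Edit distance = 7


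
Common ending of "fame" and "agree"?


Word 1: "fame"
Word 2: "agree"
Comparing from end:
  Pos -1: 'e' == 'e'
  Pos -2: 'm' != 'e' (stop)
LCS = "e" (length 1)


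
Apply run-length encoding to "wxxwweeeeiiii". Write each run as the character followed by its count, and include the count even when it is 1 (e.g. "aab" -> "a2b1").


String: "wxxwweeeeiiii"
Scanning for consecutive runs:
  'w' x 1
  'x' x 2
  'w' x 2
  'e' x 4
  'i' x 4
RLE = "w1x2w2e4i4"


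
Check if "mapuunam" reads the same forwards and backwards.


Word: "mapuunam"
Reversed: "manuupam"
Forward == Backward? mapuunam != manuupam
Palindrome = No


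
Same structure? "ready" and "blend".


Pattern of "ready": [0, 1, 2, 3, 4]
Pattern of "blend": [0, 1, 2, 3, 4]
Patterns match
Same pattern = Yes


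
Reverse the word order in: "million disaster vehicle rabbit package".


Original: "million disaster vehicle rabbit package"
Words (1..n): million | disaster | vehicle | rabbit | package
Reversed (n..1): package | rabbit | vehicle | disaster | million
Result = "package rabbit vehicle disaster million"


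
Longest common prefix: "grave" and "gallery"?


Word 1: "grave"
Word 2: "gallery"
Comparing from start:
  Pos 0: 'g' == 'g'
  Pos 1: 'r' != 'a' (stop)
LCP = "g" (length 1)


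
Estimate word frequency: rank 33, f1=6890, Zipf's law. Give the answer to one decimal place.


Zipf's law: f(r) = f(1) / r
f(1) = 6890
f(33) = 6890 / 33
= 208.8 occurrences


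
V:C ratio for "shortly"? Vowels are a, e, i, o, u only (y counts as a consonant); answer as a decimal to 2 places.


Word: "shortly"
Vowels (a,e,i,o,u): 1
Consonants: 6
Ratio = 1/6
= 0.17


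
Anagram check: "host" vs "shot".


Word 1: "host" → sorted: host
Word 2: "shot" → sorted: host
Same letters? host == host
Anagram = Yes


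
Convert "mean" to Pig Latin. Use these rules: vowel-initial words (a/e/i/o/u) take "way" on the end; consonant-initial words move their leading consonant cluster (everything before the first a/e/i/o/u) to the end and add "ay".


Word: "mean"
Starts with consonant(s) → move to end, add 'ay'
Consonant cluster: "m"
Pig Latin = "eanmay"


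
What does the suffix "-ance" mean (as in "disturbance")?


Suffix: -ance
Example: disturbance (disturb + -ance)
Meaning = state of


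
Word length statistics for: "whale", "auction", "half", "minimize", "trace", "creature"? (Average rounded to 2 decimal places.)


Lengths: "whale"=5, "auction"=7, "half"=4, "minimize"=8, "trace"=5, "creature"=8
Sum = 37, Count = 6
Average = 37/6 = 6.17
= avg=6.17, min=4, max=8


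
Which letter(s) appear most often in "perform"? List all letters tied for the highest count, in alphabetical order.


Word: "perform"
Letter counts:
  'e': 1
  'f': 1
  'm': 1
  'o': 1
  'p': 1
  'r': 2
Maximum count = 2
Most frequent = 'r' (2 times each)


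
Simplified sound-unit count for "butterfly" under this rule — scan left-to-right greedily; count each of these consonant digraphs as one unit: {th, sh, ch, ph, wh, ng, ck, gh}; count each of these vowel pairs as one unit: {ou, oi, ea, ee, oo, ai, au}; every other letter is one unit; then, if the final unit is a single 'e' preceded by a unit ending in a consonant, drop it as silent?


Word: "butterfly" (9 letters)
Left-to-right scan:
  (1) 'b' (letter)
  (2) 'u' (letter)
  (3) 't' (letter)
  (4) 't' (letter)
  (5) 'e' (letter)
  (6) 'r' (letter)
  (7) 'f' (letter)
  (8) 'l' (letter)
  (9) 'y' (letter)
Units from scan: 9
Sound units = 9 units


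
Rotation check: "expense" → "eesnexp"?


Word: "expense", Candidate: "eesnexp"
Method: check if candidate is substring of word+word
"expenseexpense" contains "eesnexp"? No
Is rotation = No


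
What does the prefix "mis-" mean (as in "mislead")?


Prefix: mis-
Example: mislead = mis- + lead
Meaning = wrongly


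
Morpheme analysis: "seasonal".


Word: "seasonal"
Morphemes: season | -al
Each morpheme carries meaning
= 2 morphemes


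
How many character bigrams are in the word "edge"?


Word: "edge" (length 4)
Number of 2-grams = length - 2 + 1 = 4 - 2 + 1
= 3


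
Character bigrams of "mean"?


Word: "mean" (length 4)
Number of bigrams = 4 - 2 + 1 = 3
  Position 0: "me"
  Position 1: "ea"
  Position 2: "an"
Bigrams = "me", "ea", "an"


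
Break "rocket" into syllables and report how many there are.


Word: "rocket"
Syllable breakdown: rock | et
Counting: 2 parts
= 2 syllables


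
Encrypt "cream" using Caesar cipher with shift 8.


Word: "cream"
Shift: 8
Each letter → (letter + shift) mod 26:
  'c' (2) + 8 = 10 → 'k'
  'r' (17) + 8 = 25 → 'z'
  'e' (4) + 8 = 12 → 'm'
  'a' (0) + 8 = 8 → 'i'
  'm' (12) + 8 = 20 → 'u'
Result = "kzmiu"


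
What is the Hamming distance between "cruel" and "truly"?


Comparing character by character (same length = 5):
  Pos 0: 'c' vs 't' !=
  Pos 1: 'r' vs 'r' =
  Pos 2: 'u' vs 'u' =
  Pos 3: 'e' vs 'l' !=
  Pos 4: 'l' vs 'y' !=
Hamming distance = 3


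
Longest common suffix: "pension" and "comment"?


Word 1: "pension"
Word 2: "comment"
Comparing from end:
  Pos -1: 'n' != 't' (stop)
LCS = "" (length 0)


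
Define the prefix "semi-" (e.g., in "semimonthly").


Prefix: semi-
As in: semimonthly -> semi- + monthly
Meaning = half


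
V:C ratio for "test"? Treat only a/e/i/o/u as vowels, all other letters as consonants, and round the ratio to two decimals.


Word: "test"
Vowels (a,e,i,o,u): 1
Consonants: 3
Ratio = 1/3
= 0.33


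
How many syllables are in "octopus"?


Word: "octopus"
Syllable breakdown: oc · to · pus
Counting: 3 parts
= 3 syllables


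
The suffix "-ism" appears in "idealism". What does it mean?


Suffix: -ism
As in: idealism -> ideal + -ism
Meaning = belief / practice


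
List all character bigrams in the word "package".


Word: "package" (length 7)
Number of bigrams = 7 - 2 + 1 = 6
  Position 0: "pa"
  Position 1: "ac"
  Position 2: "ck"
  Position 3: "ka"
  Position 4: "ag"
  Position 5: "ge"
Bigrams = "pa", "ac", "ck", "ka", "ag", "ge"


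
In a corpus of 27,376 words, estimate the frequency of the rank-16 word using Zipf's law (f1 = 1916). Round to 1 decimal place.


Zipf's law: f(r) = f(1) / r
f(1) = 1916
f(16) = 1916 / 16
= 119.8 occurrences


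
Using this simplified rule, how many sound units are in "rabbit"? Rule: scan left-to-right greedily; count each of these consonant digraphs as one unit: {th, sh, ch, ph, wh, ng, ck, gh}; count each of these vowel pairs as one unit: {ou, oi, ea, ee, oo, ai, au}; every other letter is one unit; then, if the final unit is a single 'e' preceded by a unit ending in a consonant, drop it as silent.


Word: "rabbit" (6 letters)
Left-to-right scan:
  (1) 'r' (letter)
  (2) 'a' (letter)
  (3) 'b' (letter)
  (4) 'b' (letter)
  (5) 'i' (letter)
  (6) 't' (letter)
Units from scan: 6
Sound units = 6 units


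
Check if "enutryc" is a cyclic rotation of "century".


Word: "century", Candidate: "enutryc"
Method: check if candidate is substring of word+word
"centurycentury" contains "enutryc"? No
Is rotation = No


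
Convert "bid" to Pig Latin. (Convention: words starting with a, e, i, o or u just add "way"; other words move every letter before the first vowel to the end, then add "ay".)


Word: "bid"
Starts with consonant(s) → move to end, add 'ay'
Consonant cluster: "b"
Pig Latin = "idbay"


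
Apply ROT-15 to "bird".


Word: "bird"
Shift: 15
Each letter → (letter + shift) mod 26:
  'b' (1) + 15 = 16 → 'q'
  'i' (8) + 15 = 23 → 'x'
  'r' (17) + 15 = 6 → 'g'
  'd' (3) + 15 = 18 → 's'
Result = "qxgs"


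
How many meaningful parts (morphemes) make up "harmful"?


Word: "harmful"
Morphemes: harm / -ful
Each morpheme carries meaning
= 2 morphemes


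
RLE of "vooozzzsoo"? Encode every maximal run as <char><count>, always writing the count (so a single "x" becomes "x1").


String: "vooozzzsoo"
Scanning for consecutive runs:
  'v' x 1
  'o' x 3
  'z' x 3
  's' x 1
  'o' x 2
RLE = "v1o3z3s1o2"


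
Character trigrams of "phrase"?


Word: "phrase" (length 6)
Number of trigrams = 6 - 3 + 1 = 4
  Position 0: "phr"
  Position 1: "hra"
  Position 2: "ras"
  Position 3: "ase"
Trigrams = "phr", "hra", "ras", "ase"


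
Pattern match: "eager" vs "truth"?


Pattern of "eager": [0, 1, 2, 0, 3]
Pattern of "truth": [0, 1, 2, 0, 3]
Patterns match
Same pattern = Yes


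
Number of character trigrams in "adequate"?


Word: "adequate" (length 8)
Number of 3-grams = length - 3 + 1 = 8 - 3 + 1
= 6


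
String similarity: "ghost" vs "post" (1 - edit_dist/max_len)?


Word 1: "ghost" (length 5)
Word 2: "post" (length 4)
One optimal edit sequence:
  1. delete 'g'  (+1)
  2. substitute 'h' -> 'p'  (+1)
  3. keep 'o'
  4. keep 's'
  5. keep 't'
Edit distance = 2
Max length = max(5, 4) = 5
Similarity = 1 - 2/5
= 0.6000


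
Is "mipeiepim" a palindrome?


Word: "mipeiepim"
Reversed: "mipeiepim"
Forward == Backward? mipeiepim == mipeiepim
Palindrome = Yes


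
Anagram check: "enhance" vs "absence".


Word 1: "enhance" → sorted: aceehnn
Word 2: "absence" → sorted: abceens
Same letters? aceehnn != abceens
Anagram = No


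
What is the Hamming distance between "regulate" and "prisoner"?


Comparing character by character (same length = 8):
  Pos 0: 'r' vs 'p' !=
  Pos 1: 'e' vs 'r' !=
  Pos 2: 'g' vs 'i' !=
  Pos 3: 'u' vs 's' !=
  Pos 4: 'l' vs 'o' !=
  Pos 5: 'a' vs 'n' !=
  Pos 6: 't' vs 'e' !=
  Pos 7: 'e' vs 'r' !=
Hamming distance = 8


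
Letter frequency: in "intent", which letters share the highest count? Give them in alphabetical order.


Word: "intent"
Letter counts:
  'e': 1
  'i': 1
  'n': 2
  't': 2
Maximum count = 2
Most frequent = 'n', 't' (2 times each)


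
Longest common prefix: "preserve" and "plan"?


Word 1: "preserve"
Word 2: "plan"
Comparing from start:
  Pos 0: 'p' == 'p'
  Pos 1: 'r' != 'l' (stop)
LCP = "p" (length 1)


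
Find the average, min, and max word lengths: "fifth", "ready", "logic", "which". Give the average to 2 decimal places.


Lengths: "fifth"=5, "ready"=5, "logic"=5, "which"=5
Sum = 20, Count = 4
Average = 20/4 = 5.00
= avg=5.00, min=5, max=5


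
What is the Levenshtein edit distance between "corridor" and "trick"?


Word 1: "corridor" (length 8)
Word 2: "trick" (length 5)
One optimal edit sequence (insert/delete/substitute each cost 1):
  1. delete 'c'  (+1)
  2. delete 'o'  (+1)
  3. substitute 'r' -> 't'  (+1)
  4. keep 'r'
  5. keep 'i'
  6. delete 'd'  (+1)
  7. substitute 'o' -> 'c'  (+1)
  8. substitute 'r' -> 'k'  (+1)
Total edit operations: 6
Edit distance = 6


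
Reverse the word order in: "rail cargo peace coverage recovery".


Original: "rail cargo peace coverage recovery"
Words (1..n): rail | cargo | peace | coverage | recovery
Reversed (n..1): recovery | coverage | peace | cargo | rail
Result = "recovery coverage peace cargo rail"


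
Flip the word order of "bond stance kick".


Original: "bond stance kick"
Words (1..n): bond | stance | kick
Reversed (n..1): kick | stance | bond
Result = "kick stance bond"


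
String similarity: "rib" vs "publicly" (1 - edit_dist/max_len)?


Word 1: "rib" (length 3)
Word 2: "publicly" (length 8)
One optimal edit sequence:
  1. insert 'p'  (+1)
  2. insert 'u'  (+1)
  3. insert 'b'  (+1)
  4. substitute 'r' -> 'l'  (+1)
  5. keep 'i'
  6. insert 'c'  (+1)
  7. insert 'l'  (+1)
  8. substitute 'b' -> 'y'  (+1)
Edit distance = 7
Max length = max(3, 8) = 8
Similarity = 1 - 7/8
= 0.1250


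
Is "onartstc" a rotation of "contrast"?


Word: "contrast", Candidate: "onartstc"
Method: check if candidate is substring of word+word
"contrastcontrast" contains "onartstc"? No
Is rotation = No


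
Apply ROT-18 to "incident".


Word: "incident"
Shift: 18
Each letter → (letter + shift) mod 26:
  'i' (8) + 18 = 0 → 'a'
  'n' (13) + 18 = 5 → 'f'
  'c' (2) + 18 = 20 → 'u'
  'i' (8) + 18 = 0 → 'a'
  'd' (3) + 18 = 21 → 'v'
  'e' (4) + 18 = 22 → 'w'
  'n' (13) + 18 = 5 → 'f'
  't' (19) + 18 = 11 → 'l'
Result = "afuavwfl"


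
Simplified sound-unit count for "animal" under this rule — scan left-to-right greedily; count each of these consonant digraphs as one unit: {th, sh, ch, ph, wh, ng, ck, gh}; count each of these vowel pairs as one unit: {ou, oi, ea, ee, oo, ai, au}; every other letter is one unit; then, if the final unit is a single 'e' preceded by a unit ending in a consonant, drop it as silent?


Word: "animal" (6 letters)
Left-to-right scan:
  1. 'a' (letter)
  2. 'n' (letter)
  3. 'i' (letter)
  4. 'm' (letter)
  5. 'a' (letter)
  6. 'l' (letter)
Units from scan: 6
Sound units = 6 units


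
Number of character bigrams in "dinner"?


Word: "dinner" (length 6)
Number of 2-grams = length - 2 + 1 = 6 - 2 + 1
= 5


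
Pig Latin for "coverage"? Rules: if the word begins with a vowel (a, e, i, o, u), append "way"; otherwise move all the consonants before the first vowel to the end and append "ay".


Word: "coverage"
Starts with consonant(s) → move to end, add 'ay'
Consonant cluster: "c"
Pig Latin = "overagecay"


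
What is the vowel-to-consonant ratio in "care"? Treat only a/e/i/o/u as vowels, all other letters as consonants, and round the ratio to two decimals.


Word: "care"
Vowels (a,e,i,o,u): 2
Consonants: 2
Ratio = 2/2
= 1.00


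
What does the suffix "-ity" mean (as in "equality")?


Suffix: -ity
As in: equality -> equal + -ity
Meaning = quality of


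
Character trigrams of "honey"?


Word: "honey" (length 5)
Number of trigrams = 5 - 3 + 1 = 3
  Position 0: "hon"
  Position 1: "one"
  Position 2: "ney"
Trigrams = "hon", "one", "ney"


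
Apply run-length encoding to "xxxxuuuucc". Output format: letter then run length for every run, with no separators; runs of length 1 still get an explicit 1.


String: "xxxxuuuucc"
Scanning for consecutive runs:
  'x' x 4
  'u' x 4
  'c' x 2
RLE = "x4u4c2"


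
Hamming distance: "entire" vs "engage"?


Comparing character by character (same length = 6):
  Pos 0: 'e' vs 'e' =
  Pos 1: 'n' vs 'n' =
  Pos 2: 't' vs 'g' !=
  Pos 3: 'i' vs 'a' !=
  Pos 4: 'r' vs 'g' !=
  Pos 5: 'e' vs 'e' =
Hamming distance = 3


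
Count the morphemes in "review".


Word: "review"
Morphemes: re- | view
Each morpheme carries meaning
= 2 morphemes


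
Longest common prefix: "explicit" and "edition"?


Word 1: "explicit"
Word 2: "edition"
Comparing from start:
  Pos 0: 'e' == 'e'
  Pos 1: 'x' != 'd' (stop)
LCP = "e" (length 1)


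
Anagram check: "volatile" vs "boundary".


Word 1: "volatile" → sorted: aeillotv
Word 2: "boundary" → sorted: abdnoruy
Same letters? aeillotv != abdnoruy
Anagram = No


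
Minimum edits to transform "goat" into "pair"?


Word 1: "goat" (length 4)
Word 2: "pair" (length 4)
One optimal edit sequence (insert/delete/substitute each cost 1):
  1. substitute 'g' -> 'p'  (+1)
  2. substitute 'o' -> 'a'  (+1)
  3. substitute 'a' -> 'i'  (+1)
  4. substitute 't' -> 'r'  (+1)
Total edit operations: 4
Edit distance = 4
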